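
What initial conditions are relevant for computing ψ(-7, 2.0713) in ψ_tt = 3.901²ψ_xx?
Domain of dependence: [-15.0801413, 1.0801413]. Signals travel at speed 3.901, so data within |x - -7| ≤ 3.901·2.0713 = 8.0801413 can reach the point.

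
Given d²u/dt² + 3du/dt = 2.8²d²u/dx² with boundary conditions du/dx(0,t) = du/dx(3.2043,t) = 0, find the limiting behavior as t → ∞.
u → constant (steady state). Damping (γ=3) dissipates the nonconstant modes; with Neumann BCs the spatial average obeys M''+γM'=0 and tends to a finite limit.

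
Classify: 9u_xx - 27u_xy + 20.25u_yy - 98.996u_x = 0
Parabolic (discriminant = 0).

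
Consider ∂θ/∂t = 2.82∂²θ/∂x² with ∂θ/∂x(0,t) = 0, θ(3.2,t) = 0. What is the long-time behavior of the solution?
As t → ∞, θ → 0. Heat escapes through the Dirichlet boundary.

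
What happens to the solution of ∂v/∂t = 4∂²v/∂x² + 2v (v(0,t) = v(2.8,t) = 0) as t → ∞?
v → 0. Diffusion dominates reaction (r=2 < κπ²/L²≈5.04); solution decays.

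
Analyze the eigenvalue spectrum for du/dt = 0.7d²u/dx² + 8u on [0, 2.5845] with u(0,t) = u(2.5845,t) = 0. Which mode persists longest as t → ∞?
Eigenvalues: λₙ = 0.7n²π²/2.5845² - 8.
First three modes:
  n=1: λ₁ = 0.7π²/2.5845² - 8 ≈ -6.966
  n=2: λ₂ = 2.8π²/2.5845² - 8 ≈ -3.863
  n=3: λ₃ = 6.3π²/2.5845² - 8 ≈ 1.309
Since 0.7π²/2.5845² ≈ 1.034 < 8, λ₁ < 0.
The n=1 mode grows fastest (−λₙ is largest for n=1) → dominates.
Asymptotic: u ~ c₁ sin(πx/2.5845) e^{6.966t} (exponential growth at rate −λ₁ ≈ 6.966).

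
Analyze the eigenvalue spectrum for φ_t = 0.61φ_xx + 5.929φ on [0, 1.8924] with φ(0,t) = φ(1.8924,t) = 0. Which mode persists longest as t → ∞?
Eigenvalues: λₙ = 0.61n²π²/1.8924² - 5.929.
First three modes:
  n=1: λ₁ = 0.61π²/1.8924² - 5.929 ≈ -4.248
  n=2: λ₂ = 2.44π²/1.8924² - 5.929 ≈ 0.796
  n=3: λ₃ = 5.49π²/1.8924² - 5.929 ≈ 9.201
Since 0.61π²/1.8924² ≈ 1.681 < 5.929, λ₁ < 0.
The n=1 mode grows fastest (−λₙ is largest for n=1) → dominates.
Asymptotic: φ ~ c₁ sin(πx/1.8924) e^{4.248t} (exponential growth at rate −λ₁ ≈ 4.248).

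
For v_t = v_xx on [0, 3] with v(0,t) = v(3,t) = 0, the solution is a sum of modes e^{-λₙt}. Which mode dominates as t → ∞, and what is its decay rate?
Eigenvalues: λₙ = n²π²/3².
First three modes:
  n=1: λ₁ = π²/3² ≈ 1.097
  n=2: λ₂ = 4π²/3² ≈ 4.386 (4× faster decay)
  n=3: λ₃ = 9π²/3² ≈ 9.87 (9× faster decay)
As t → ∞, higher modes decay exponentially faster. The n=1 mode dominates: v ~ c₁ sin(πx/3) e^{-λ₁t}.
Decay rate: λ₁ = π²/3² ≈ 1.097.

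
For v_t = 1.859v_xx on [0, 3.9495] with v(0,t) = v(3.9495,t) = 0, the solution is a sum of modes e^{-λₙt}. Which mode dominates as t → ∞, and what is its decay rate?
Eigenvalues: λₙ = 1.859n²π²/3.9495².
First three modes:
  n=1: λ₁ = 1.859π²/3.9495² ≈ 1.176
  n=2: λ₂ = 7.436π²/3.9495² ≈ 4.705 (4× faster decay)
  n=3: λ₃ = 16.731π²/3.9495² ≈ 10.586 (9× faster decay)
As t → ∞, higher modes decay exponentially faster. The n=1 mode dominates: v ~ c₁ sin(πx/3.9495) e^{-λ₁t}.
Decay rate: λ₁ = 1.859π²/3.9495² ≈ 1.176.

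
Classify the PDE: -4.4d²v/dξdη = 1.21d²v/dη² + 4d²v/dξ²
Rewriting in standard form: -4d²v/dξ² - 4.4d²v/dξdη - 1.21d²v/dη² = 0. A = -4, B = -4.4, C = -1.21. Discriminant B² - 4AC = 0. Since 0 = 0, parabolic.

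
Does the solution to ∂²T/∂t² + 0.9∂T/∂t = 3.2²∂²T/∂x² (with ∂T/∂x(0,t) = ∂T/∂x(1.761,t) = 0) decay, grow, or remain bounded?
T → constant (steady state). Damping (γ=0.9) dissipates the nonconstant modes; with Neumann BCs the spatial average obeys M''+γM'=0 and tends to a finite limit.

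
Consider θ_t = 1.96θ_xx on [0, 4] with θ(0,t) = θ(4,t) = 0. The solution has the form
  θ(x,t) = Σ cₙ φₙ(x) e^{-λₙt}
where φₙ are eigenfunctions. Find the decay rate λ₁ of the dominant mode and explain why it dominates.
Eigenvalues: λₙ = 1.96n²π²/4².
First three modes:
  n=1: λ₁ = 1.96π²/4² ≈ 1.209
  n=2: λ₂ = 7.84π²/4² ≈ 4.836 (4× faster decay)
  n=3: λ₃ = 17.64π²/4² ≈ 10.881 (9× faster decay)
As t → ∞, higher modes decay exponentially faster. The n=1 mode dominates: θ ~ c₁ sin(πx/4) e^{-λ₁t}.
Decay rate: λ₁ = 1.96π²/4² ≈ 1.209.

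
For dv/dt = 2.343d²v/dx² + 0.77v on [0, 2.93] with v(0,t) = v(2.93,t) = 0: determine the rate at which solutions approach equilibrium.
Eigenvalues: λₙ = 2.343n²π²/2.93² - 0.77.
First three modes:
  n=1: λ₁ = 2.343π²/2.93² - 0.77 ≈ 1.924
  n=2: λ₂ = 9.372π²/2.93² - 0.77 ≈ 10.004
  n=3: λ₃ = 21.087π²/2.93² - 0.77 ≈ 23.473
Since 2.343π²/2.93² ≈ 2.694 > 0.77, all λₙ > 0.
The n=1 mode decays slowest → dominates as t → ∞.
Asymptotic: v ~ c₁ sin(πx/2.93) e^{-λ₁t} with decay rate λ₁ ≈ 1.924.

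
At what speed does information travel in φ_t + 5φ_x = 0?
Speed = 5. Information travels along x - 5t = const (rightward).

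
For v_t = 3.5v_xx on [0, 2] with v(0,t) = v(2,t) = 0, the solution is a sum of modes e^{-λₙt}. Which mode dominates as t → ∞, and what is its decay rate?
Eigenvalues: λₙ = 3.5n²π²/2².
First three modes:
  n=1: λ₁ = 3.5π²/2² ≈ 8.636
  n=2: λ₂ = 14π²/2² ≈ 34.544 (4× faster decay)
  n=3: λ₃ = 31.5π²/2² ≈ 77.723 (9× faster decay)
As t → ∞, higher modes decay exponentially faster. The n=1 mode dominates: v ~ c₁ sin(πx/2) e^{-λ₁t}.
Decay rate: λ₁ = 3.5π²/2² ≈ 8.636.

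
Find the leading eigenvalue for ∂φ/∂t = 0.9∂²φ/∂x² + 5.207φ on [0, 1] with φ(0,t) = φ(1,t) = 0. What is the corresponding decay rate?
Eigenvalues: λₙ = 0.9n²π²/1² - 5.207.
First three modes:
  n=1: λ₁ = 0.9π² - 5.207 ≈ 3.676
  n=2: λ₂ = 3.6π² - 5.207 ≈ 30.324
  n=3: λ₃ = 8.1π² - 5.207 ≈ 74.737
Since 0.9π² ≈ 8.883 > 5.207, all λₙ > 0.
The n=1 mode decays slowest → dominates as t → ∞.
Asymptotic: φ ~ c₁ sin(πx/1) e^{-λ₁t} with decay rate λ₁ ≈ 3.676.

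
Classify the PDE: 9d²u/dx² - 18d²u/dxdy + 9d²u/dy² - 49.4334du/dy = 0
A = 9, B = -18, C = 9. Discriminant B² - 4AC = 0. Since 0 = 0, parabolic.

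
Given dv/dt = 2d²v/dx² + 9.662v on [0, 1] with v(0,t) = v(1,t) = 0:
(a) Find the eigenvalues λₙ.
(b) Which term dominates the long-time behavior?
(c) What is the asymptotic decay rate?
Eigenvalues: λₙ = 2n²π²/1² - 9.662.
First three modes:
  n=1: λ₁ = 2π² - 9.662 ≈ 10.077
  n=2: λ₂ = 8π² - 9.662 ≈ 69.295
  n=3: λ₃ = 18π² - 9.662 ≈ 167.991
Since 2π² ≈ 19.739 > 9.662, all λₙ > 0.
The n=1 mode decays slowest → dominates as t → ∞.
Asymptotic: v ~ c₁ sin(πx/1) e^{-λ₁t} with decay rate λ₁ ≈ 10.077.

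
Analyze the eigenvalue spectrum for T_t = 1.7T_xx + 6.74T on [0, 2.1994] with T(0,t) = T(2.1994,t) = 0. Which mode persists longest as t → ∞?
Eigenvalues: λₙ = 1.7n²π²/2.1994² - 6.74.
First three modes:
  n=1: λ₁ = 1.7π²/2.1994² - 6.74 ≈ -3.272
  n=2: λ₂ = 6.8π²/2.1994² - 6.74 ≈ 7.134
  n=3: λ₃ = 15.3π²/2.1994² - 6.74 ≈ 24.476
Since 1.7π²/2.1994² ≈ 3.468 < 6.74, λ₁ < 0.
The n=1 mode grows fastest (−λₙ is largest for n=1) → dominates.
Asymptotic: T ~ c₁ sin(πx/2.1994) e^{3.272t} (exponential growth at rate −λ₁ ≈ 3.272).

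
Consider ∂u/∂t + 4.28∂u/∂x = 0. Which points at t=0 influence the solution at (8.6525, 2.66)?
A single point: x = -2.7323. The characteristic through (8.6525, 2.66) is x - 4.28t = const, so x = 8.6525 - 4.28·2.66 = -2.7323.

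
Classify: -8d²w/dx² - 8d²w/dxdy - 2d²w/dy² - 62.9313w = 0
Parabolic (discriminant = 0).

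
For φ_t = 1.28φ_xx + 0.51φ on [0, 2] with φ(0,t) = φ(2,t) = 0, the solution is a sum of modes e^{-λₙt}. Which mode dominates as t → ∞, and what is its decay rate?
Eigenvalues: λₙ = 1.28n²π²/2² - 0.51.
First three modes:
  n=1: λ₁ = 1.28π²/2² - 0.51 ≈ 2.648
  n=2: λ₂ = 5.12π²/2² - 0.51 ≈ 12.123
  n=3: λ₃ = 11.52π²/2² - 0.51 ≈ 27.914
Since 1.28π²/2² ≈ 3.158 > 0.51, all λₙ > 0.
The n=1 mode decays slowest → dominates as t → ∞.
Asymptotic: φ ~ c₁ sin(πx/2) e^{-λ₁t} with decay rate λ₁ ≈ 2.648.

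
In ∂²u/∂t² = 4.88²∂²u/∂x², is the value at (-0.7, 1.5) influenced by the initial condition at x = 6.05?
Yes. The domain of dependence is [-8.02, 6.62], and 6.05 ∈ [-8.02, 6.62].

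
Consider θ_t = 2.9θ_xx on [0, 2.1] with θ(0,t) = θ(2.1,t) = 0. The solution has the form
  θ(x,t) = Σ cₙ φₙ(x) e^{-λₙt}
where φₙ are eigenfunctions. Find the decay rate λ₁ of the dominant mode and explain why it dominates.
Eigenvalues: λₙ = 2.9n²π²/2.1².
First three modes:
  n=1: λ₁ = 2.9π²/2.1² ≈ 6.49
  n=2: λ₂ = 11.6π²/2.1² ≈ 25.961 (4× faster decay)
  n=3: λ₃ = 26.1π²/2.1² ≈ 58.412 (9× faster decay)
As t → ∞, higher modes decay exponentially faster. The n=1 mode dominates: θ ~ c₁ sin(πx/2.1) e^{-λ₁t}.
Decay rate: λ₁ = 2.9π²/2.1² ≈ 6.49.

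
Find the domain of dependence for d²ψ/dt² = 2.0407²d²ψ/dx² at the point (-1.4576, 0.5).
Domain of dependence: [-2.47795, -0.43725]. Signals travel at speed 2.0407, so data within |x - -1.4576| ≤ 2.0407·0.5 = 1.02035 can reach the point.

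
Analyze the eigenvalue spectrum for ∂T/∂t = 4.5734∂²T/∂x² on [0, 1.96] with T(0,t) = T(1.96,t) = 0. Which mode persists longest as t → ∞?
Eigenvalues: λₙ = 4.5734n²π²/1.96².
First three modes:
  n=1: λ₁ = 4.5734π²/1.96² ≈ 11.75
  n=2: λ₂ = 18.2936π²/1.96² ≈ 46.999 (4× faster decay)
  n=3: λ₃ = 41.1606π²/1.96² ≈ 105.747 (9× faster decay)
As t → ∞, higher modes decay exponentially faster. The n=1 mode dominates: T ~ c₁ sin(πx/1.96) e^{-λ₁t}.
Decay rate: λ₁ = 4.5734π²/1.96² ≈ 11.75.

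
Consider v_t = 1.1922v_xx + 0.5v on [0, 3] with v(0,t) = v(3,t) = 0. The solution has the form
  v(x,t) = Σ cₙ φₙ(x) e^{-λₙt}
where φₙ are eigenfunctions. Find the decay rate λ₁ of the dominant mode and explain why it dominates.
Eigenvalues: λₙ = 1.1922n²π²/3² - 0.5.
First three modes:
  n=1: λ₁ = 1.1922π²/3² - 0.5 ≈ 0.807
  n=2: λ₂ = 4.7688π²/3² - 0.5 ≈ 4.73
  n=3: λ₃ = 10.7298π²/3² - 0.5 ≈ 11.267
Since 1.1922π²/3² ≈ 1.307 > 0.5, all λₙ > 0.
The n=1 mode decays slowest → dominates as t → ∞.
Asymptotic: v ~ c₁ sin(πx/3) e^{-λ₁t} with decay rate λ₁ ≈ 0.807.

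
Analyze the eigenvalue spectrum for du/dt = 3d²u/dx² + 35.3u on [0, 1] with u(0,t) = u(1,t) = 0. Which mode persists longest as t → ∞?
Eigenvalues: λₙ = 3n²π²/1² - 35.3.
First three modes:
  n=1: λ₁ = 3π² - 35.3 ≈ -5.691
  n=2: λ₂ = 12π² - 35.3 ≈ 83.135
  n=3: λ₃ = 27π² - 35.3 ≈ 231.179
Since 3π² ≈ 29.609 < 35.3, λ₁ < 0.
The n=1 mode grows fastest (−λₙ is largest for n=1) → dominates.
Asymptotic: u ~ c₁ sin(πx/1) e^{5.691t} (exponential growth at rate −λ₁ ≈ 5.691).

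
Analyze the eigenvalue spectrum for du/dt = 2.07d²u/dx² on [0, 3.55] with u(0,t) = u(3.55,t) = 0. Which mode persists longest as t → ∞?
Eigenvalues: λₙ = 2.07n²π²/3.55².
First three modes:
  n=1: λ₁ = 2.07π²/3.55² ≈ 1.621
  n=2: λ₂ = 8.28π²/3.55² ≈ 6.484 (4× faster decay)
  n=3: λ₃ = 18.63π²/3.55² ≈ 14.59 (9× faster decay)
As t → ∞, higher modes decay exponentially faster. The n=1 mode dominates: u ~ c₁ sin(πx/3.55) e^{-λ₁t}.
Decay rate: λ₁ = 2.07π²/3.55² ≈ 1.621.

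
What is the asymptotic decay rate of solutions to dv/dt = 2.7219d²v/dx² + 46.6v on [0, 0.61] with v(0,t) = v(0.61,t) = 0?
Eigenvalues: λₙ = 2.7219n²π²/0.61² - 46.6.
First three modes:
  n=1: λ₁ = 2.7219π²/0.61² - 46.6 ≈ 25.596
  n=2: λ₂ = 10.8876π²/0.61² - 46.6 ≈ 242.183
  n=3: λ₃ = 24.4971π²/0.61² - 46.6 ≈ 603.163
Since 2.7219π²/0.61² ≈ 72.196 > 46.6, all λₙ > 0.
The n=1 mode decays slowest → dominates as t → ∞.
Asymptotic: v ~ c₁ sin(πx/0.61) e^{-λ₁t} with decay rate λ₁ ≈ 25.596.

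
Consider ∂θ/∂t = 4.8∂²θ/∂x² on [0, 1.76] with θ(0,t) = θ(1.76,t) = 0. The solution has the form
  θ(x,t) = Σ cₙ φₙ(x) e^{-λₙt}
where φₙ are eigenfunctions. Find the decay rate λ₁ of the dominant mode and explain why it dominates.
Eigenvalues: λₙ = 4.8n²π²/1.76².
First three modes:
  n=1: λ₁ = 4.8π²/1.76² ≈ 15.294
  n=2: λ₂ = 19.2π²/1.76² ≈ 61.175 (4× faster decay)
  n=3: λ₃ = 43.2π²/1.76² ≈ 137.644 (9× faster decay)
As t → ∞, higher modes decay exponentially faster. The n=1 mode dominates: θ ~ c₁ sin(πx/1.76) e^{-λ₁t}.
Decay rate: λ₁ = 4.8π²/1.76² ≈ 15.294.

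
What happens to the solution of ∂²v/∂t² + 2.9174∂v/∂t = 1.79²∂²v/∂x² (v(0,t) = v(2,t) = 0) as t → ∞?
v → 0. Damping (γ=2.9174) dissipates energy; oscillations decay exponentially.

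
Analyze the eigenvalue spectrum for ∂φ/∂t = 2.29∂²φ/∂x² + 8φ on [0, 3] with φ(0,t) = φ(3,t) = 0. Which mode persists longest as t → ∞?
Eigenvalues: λₙ = 2.29n²π²/3² - 8.
First three modes:
  n=1: λ₁ = 2.29π²/3² - 8 ≈ -5.489
  n=2: λ₂ = 9.16π²/3² - 8 ≈ 2.045
  n=3: λ₃ = 20.61π²/3² - 8 ≈ 14.601
Since 2.29π²/3² ≈ 2.511 < 8, λ₁ < 0.
The n=1 mode grows fastest (−λₙ is largest for n=1) → dominates.
Asymptotic: φ ~ c₁ sin(πx/3) e^{5.489t} (exponential growth at rate −λ₁ ≈ 5.489).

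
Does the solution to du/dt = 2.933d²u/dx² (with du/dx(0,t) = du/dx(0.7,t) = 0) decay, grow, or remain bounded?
u → constant (steady state). Heat is conserved (no flux at boundaries); solution approaches the spatial average.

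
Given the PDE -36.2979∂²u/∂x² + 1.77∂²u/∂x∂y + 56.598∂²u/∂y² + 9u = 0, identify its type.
The second-order coefficients are A = -36.2979, B = 1.77, C = 56.598. Since B² - 4AC = 8220.6870768 > 0, this is a hyperbolic PDE.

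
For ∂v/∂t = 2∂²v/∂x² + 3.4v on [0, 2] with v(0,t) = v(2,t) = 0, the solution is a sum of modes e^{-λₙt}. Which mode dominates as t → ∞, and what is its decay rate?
Eigenvalues: λₙ = 2n²π²/2² - 3.4.
First three modes:
  n=1: λ₁ = 2π²/2² - 3.4 ≈ 1.535
  n=2: λ₂ = 8π²/2² - 3.4 ≈ 16.339
  n=3: λ₃ = 18π²/2² - 3.4 ≈ 41.013
Since 2π²/2² ≈ 4.935 > 3.4, all λₙ > 0.
The n=1 mode decays slowest → dominates as t → ∞.
Asymptotic: v ~ c₁ sin(πx/2) e^{-λ₁t} with decay rate λ₁ ≈ 1.535.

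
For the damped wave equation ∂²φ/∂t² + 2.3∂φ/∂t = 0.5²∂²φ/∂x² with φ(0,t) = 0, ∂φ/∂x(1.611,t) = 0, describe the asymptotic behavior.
φ → 0. Damping (γ=2.3) dissipates energy; oscillations decay exponentially.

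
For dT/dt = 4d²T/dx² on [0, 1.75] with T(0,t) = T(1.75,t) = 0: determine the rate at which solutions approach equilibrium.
Eigenvalues: λₙ = 4n²π²/1.75².
First three modes:
  n=1: λ₁ = 4π²/1.75² ≈ 12.891
  n=2: λ₂ = 16π²/1.75² ≈ 51.564 (4× faster decay)
  n=3: λ₃ = 36π²/1.75² ≈ 116.018 (9× faster decay)
As t → ∞, higher modes decay exponentially faster. The n=1 mode dominates: T ~ c₁ sin(πx/1.75) e^{-λ₁t}.
Decay rate: λ₁ = 4π²/1.75² ≈ 12.891.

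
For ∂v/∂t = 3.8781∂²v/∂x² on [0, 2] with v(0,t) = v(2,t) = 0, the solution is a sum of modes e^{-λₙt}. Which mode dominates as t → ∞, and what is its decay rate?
Eigenvalues: λₙ = 3.8781n²π²/2².
First three modes:
  n=1: λ₁ = 3.8781π²/2² ≈ 9.569
  n=2: λ₂ = 15.5124π²/2² ≈ 38.275 (4× faster decay)
  n=3: λ₃ = 34.9029π²/2² ≈ 86.119 (9× faster decay)
As t → ∞, higher modes decay exponentially faster. The n=1 mode dominates: v ~ c₁ sin(πx/2) e^{-λ₁t}.
Decay rate: λ₁ = 3.8781π²/2² ≈ 9.569.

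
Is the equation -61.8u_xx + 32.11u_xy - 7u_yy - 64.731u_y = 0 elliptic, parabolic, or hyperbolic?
Computing B² - 4AC with A = -61.8, B = 32.11, C = -7: discriminant = -699.3479 (negative). Answer: elliptic.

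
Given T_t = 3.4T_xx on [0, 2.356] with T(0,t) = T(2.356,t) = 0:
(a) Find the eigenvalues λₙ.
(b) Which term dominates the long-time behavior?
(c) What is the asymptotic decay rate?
Eigenvalues: λₙ = 3.4n²π²/2.356².
First three modes:
  n=1: λ₁ = 3.4π²/2.356² ≈ 6.045
  n=2: λ₂ = 13.6π²/2.356² ≈ 24.182 (4× faster decay)
  n=3: λ₃ = 30.6π²/2.356² ≈ 54.409 (9× faster decay)
As t → ∞, higher modes decay exponentially faster. The n=1 mode dominates: T ~ c₁ sin(πx/2.356) e^{-λ₁t}.
Decay rate: λ₁ = 3.4π²/2.356² ≈ 6.045.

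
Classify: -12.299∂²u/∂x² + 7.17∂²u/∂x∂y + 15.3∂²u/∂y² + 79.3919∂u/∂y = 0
Hyperbolic (discriminant = 804.1077).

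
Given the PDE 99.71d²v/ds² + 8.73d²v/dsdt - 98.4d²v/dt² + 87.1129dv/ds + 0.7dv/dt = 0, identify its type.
The second-order coefficients are A = 99.71, B = 8.73, C = -98.4. Since B² - 4AC = 39322.0689 > 0, this is a hyperbolic PDE.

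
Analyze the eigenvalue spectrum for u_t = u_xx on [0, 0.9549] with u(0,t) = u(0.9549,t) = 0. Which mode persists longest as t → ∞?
Eigenvalues: λₙ = n²π²/0.9549².
First three modes:
  n=1: λ₁ = π²/0.9549² ≈ 10.824
  n=2: λ₂ = 4π²/0.9549² ≈ 43.296 (4× faster decay)
  n=3: λ₃ = 9π²/0.9549² ≈ 97.415 (9× faster decay)
As t → ∞, higher modes decay exponentially faster. The n=1 mode dominates: u ~ c₁ sin(πx/0.9549) e^{-λ₁t}.
Decay rate: λ₁ = π²/0.9549² ≈ 10.824.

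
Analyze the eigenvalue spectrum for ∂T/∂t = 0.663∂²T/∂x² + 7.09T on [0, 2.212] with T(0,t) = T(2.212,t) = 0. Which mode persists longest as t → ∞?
Eigenvalues: λₙ = 0.663n²π²/2.212² - 7.09.
First three modes:
  n=1: λ₁ = 0.663π²/2.212² - 7.09 ≈ -5.753
  n=2: λ₂ = 2.652π²/2.212² - 7.09 ≈ -1.741
  n=3: λ₃ = 5.967π²/2.212² - 7.09 ≈ 4.946
Since 0.663π²/2.212² ≈ 1.337 < 7.09, λ₁ < 0.
The n=1 mode grows fastest (−λₙ is largest for n=1) → dominates.
Asymptotic: T ~ c₁ sin(πx/2.212) e^{5.753t} (exponential growth at rate −λ₁ ≈ 5.753).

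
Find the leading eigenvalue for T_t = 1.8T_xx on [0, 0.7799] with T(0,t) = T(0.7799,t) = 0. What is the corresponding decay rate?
Eigenvalues: λₙ = 1.8n²π²/0.7799².
First three modes:
  n=1: λ₁ = 1.8π²/0.7799² ≈ 29.208
  n=2: λ₂ = 7.2π²/0.7799² ≈ 116.83 (4× faster decay)
  n=3: λ₃ = 16.2π²/0.7799² ≈ 262.868 (9× faster decay)
As t → ∞, higher modes decay exponentially faster. The n=1 mode dominates: T ~ c₁ sin(πx/0.7799) e^{-λ₁t}.
Decay rate: λ₁ = 1.8π²/0.7799² ≈ 29.208.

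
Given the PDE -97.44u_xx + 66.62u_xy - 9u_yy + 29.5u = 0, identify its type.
The second-order coefficients are A = -97.44, B = 66.62, C = -9. Since B² - 4AC = 930.3844 > 0, this is a hyperbolic PDE.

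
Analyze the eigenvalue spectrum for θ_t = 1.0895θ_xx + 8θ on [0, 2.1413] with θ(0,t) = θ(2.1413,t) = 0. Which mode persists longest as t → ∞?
Eigenvalues: λₙ = 1.0895n²π²/2.1413² - 8.
First three modes:
  n=1: λ₁ = 1.0895π²/2.1413² - 8 ≈ -5.655
  n=2: λ₂ = 4.358π²/2.1413² - 8 ≈ 1.381
  n=3: λ₃ = 9.8055π²/2.1413² - 8 ≈ 13.106
Since 1.0895π²/2.1413² ≈ 2.345 < 8, λ₁ < 0.
The n=1 mode grows fastest (−λₙ is largest for n=1) → dominates.
Asymptotic: θ ~ c₁ sin(πx/2.1413) e^{5.655t} (exponential growth at rate −λ₁ ≈ 5.655).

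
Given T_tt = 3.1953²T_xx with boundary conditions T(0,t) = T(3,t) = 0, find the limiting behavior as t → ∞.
T oscillates (no decay). Energy is conserved; the solution oscillates indefinitely as standing waves.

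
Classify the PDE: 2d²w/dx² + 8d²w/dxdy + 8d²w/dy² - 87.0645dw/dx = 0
A = 2, B = 8, C = 8. Discriminant B² - 4AC = 0. Since 0 = 0, parabolic.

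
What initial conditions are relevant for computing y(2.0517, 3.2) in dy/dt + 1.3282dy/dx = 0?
A single point: x = -2.19854. The characteristic through (2.0517, 3.2) is x - 1.3282t = const, so x = 2.0517 - 1.3282·3.2 = -2.19854.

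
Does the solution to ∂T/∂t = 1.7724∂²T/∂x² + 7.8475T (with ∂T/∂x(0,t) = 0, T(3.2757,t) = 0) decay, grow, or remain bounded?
T grows unboundedly. Reaction dominates diffusion (r=7.8475 > κπ²/(4L²)≈0.41); solution grows exponentially.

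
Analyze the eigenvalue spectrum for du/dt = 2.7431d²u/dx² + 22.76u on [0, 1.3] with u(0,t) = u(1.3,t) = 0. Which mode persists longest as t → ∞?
Eigenvalues: λₙ = 2.7431n²π²/1.3² - 22.76.
First three modes:
  n=1: λ₁ = 2.7431π²/1.3² - 22.76 ≈ -6.74
  n=2: λ₂ = 10.9724π²/1.3² - 22.76 ≈ 41.319
  n=3: λ₃ = 24.6879π²/1.3² - 22.76 ≈ 121.417
Since 2.7431π²/1.3² ≈ 16.02 < 22.76, λ₁ < 0.
The n=1 mode grows fastest (−λₙ is largest for n=1) → dominates.
Asymptotic: u ~ c₁ sin(πx/1.3) e^{6.74t} (exponential growth at rate −λ₁ ≈ 6.74).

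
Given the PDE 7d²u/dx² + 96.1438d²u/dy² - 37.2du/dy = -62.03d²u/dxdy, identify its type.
Rewriting in standard form: 7d²u/dx² + 62.03d²u/dxdy + 96.1438d²u/dy² - 37.2du/dy = 0. The second-order coefficients are A = 7, B = 62.03, C = 96.1438. Since B² - 4AC = 1155.6945 > 0, this is a hyperbolic PDE.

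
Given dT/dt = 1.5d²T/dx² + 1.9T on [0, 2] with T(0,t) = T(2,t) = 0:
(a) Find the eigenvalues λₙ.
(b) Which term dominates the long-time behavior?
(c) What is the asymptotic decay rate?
Eigenvalues: λₙ = 1.5n²π²/2² - 1.9.
First three modes:
  n=1: λ₁ = 1.5π²/2² - 1.9 ≈ 1.801
  n=2: λ₂ = 6π²/2² - 1.9 ≈ 12.904
  n=3: λ₃ = 13.5π²/2² - 1.9 ≈ 31.41
Since 1.5π²/2² ≈ 3.701 > 1.9, all λₙ > 0.
The n=1 mode decays slowest → dominates as t → ∞.
Asymptotic: T ~ c₁ sin(πx/2) e^{-λ₁t} with decay rate λ₁ ≈ 1.801.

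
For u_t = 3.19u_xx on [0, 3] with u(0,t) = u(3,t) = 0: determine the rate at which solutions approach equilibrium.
Eigenvalues: λₙ = 3.19n²π²/3².
First three modes:
  n=1: λ₁ = 3.19π²/3² ≈ 3.498
  n=2: λ₂ = 12.76π²/3² ≈ 13.993 (4× faster decay)
  n=3: λ₃ = 28.71π²/3² ≈ 31.484 (9× faster decay)
As t → ∞, higher modes decay exponentially faster. The n=1 mode dominates: u ~ c₁ sin(πx/3) e^{-λ₁t}.
Decay rate: λ₁ = 3.19π²/3² ≈ 3.498.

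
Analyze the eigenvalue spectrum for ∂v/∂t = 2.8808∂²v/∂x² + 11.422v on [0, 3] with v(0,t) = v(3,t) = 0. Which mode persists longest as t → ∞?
Eigenvalues: λₙ = 2.8808n²π²/3² - 11.422.
First three modes:
  n=1: λ₁ = 2.8808π²/3² - 11.422 ≈ -8.263
  n=2: λ₂ = 11.5232π²/3² - 11.422 ≈ 1.215
  n=3: λ₃ = 25.9272π²/3² - 11.422 ≈ 17.01
Since 2.8808π²/3² ≈ 3.159 < 11.422, λ₁ < 0.
The n=1 mode grows fastest (−λₙ is largest for n=1) → dominates.
Asymptotic: v ~ c₁ sin(πx/3) e^{8.263t} (exponential growth at rate −λ₁ ≈ 8.263).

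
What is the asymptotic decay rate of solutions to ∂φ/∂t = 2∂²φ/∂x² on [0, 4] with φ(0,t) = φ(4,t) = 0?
Eigenvalues: λₙ = 2n²π²/4².
First three modes:
  n=1: λ₁ = 2π²/4² ≈ 1.234
  n=2: λ₂ = 8π²/4² ≈ 4.935 (4× faster decay)
  n=3: λ₃ = 18π²/4² ≈ 11.103 (9× faster decay)
As t → ∞, higher modes decay exponentially faster. The n=1 mode dominates: φ ~ c₁ sin(πx/4) e^{-λ₁t}.
Decay rate: λ₁ = 2π²/4² ≈ 1.234.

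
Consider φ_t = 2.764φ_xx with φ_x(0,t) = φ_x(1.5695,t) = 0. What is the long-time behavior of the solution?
As t → ∞, φ → constant (steady state). Heat is conserved (no flux at boundaries); solution approaches the spatial average.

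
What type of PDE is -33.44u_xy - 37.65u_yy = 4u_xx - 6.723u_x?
Rewriting in standard form: -4u_xx - 33.44u_xy - 37.65u_yy + 6.723u_x = 0. With A = -4, B = -33.44, C = -37.65, the discriminant is 515.8336. This is a hyperbolic PDE.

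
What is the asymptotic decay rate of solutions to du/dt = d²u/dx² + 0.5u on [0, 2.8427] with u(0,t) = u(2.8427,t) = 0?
Eigenvalues: λₙ = n²π²/2.8427² - 0.5.
First three modes:
  n=1: λ₁ = π²/2.8427² - 0.5 ≈ 0.721
  n=2: λ₂ = 4π²/2.8427² - 0.5 ≈ 4.385
  n=3: λ₃ = 9π²/2.8427² - 0.5 ≈ 10.492
Since π²/2.8427² ≈ 1.221 > 0.5, all λₙ > 0.
The n=1 mode decays slowest → dominates as t → ∞.
Asymptotic: u ~ c₁ sin(πx/2.8427) e^{-λ₁t} with decay rate λ₁ ≈ 0.721.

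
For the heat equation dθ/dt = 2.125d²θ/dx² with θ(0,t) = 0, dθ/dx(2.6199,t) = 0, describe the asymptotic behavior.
θ → 0. Heat escapes through the Dirichlet boundary.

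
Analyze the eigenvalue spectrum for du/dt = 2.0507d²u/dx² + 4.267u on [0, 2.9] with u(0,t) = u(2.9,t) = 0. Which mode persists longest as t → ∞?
Eigenvalues: λₙ = 2.0507n²π²/2.9² - 4.267.
First three modes:
  n=1: λ₁ = 2.0507π²/2.9² - 4.267 ≈ -1.86
  n=2: λ₂ = 8.2028π²/2.9² - 4.267 ≈ 5.359
  n=3: λ₃ = 18.4563π²/2.9² - 4.267 ≈ 17.392
Since 2.0507π²/2.9² ≈ 2.407 < 4.267, λ₁ < 0.
The n=1 mode grows fastest (−λₙ is largest for n=1) → dominates.
Asymptotic: u ~ c₁ sin(πx/2.9) e^{1.86t} (exponential growth at rate −λ₁ ≈ 1.86).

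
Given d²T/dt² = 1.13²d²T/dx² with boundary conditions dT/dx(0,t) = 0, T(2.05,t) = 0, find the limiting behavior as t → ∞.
T oscillates (no decay). Energy is conserved; the solution oscillates indefinitely as standing waves.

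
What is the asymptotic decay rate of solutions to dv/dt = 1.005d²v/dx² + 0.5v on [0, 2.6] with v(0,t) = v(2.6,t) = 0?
Eigenvalues: λₙ = 1.005n²π²/2.6² - 0.5.
First three modes:
  n=1: λ₁ = 1.005π²/2.6² - 0.5 ≈ 0.967
  n=2: λ₂ = 4.02π²/2.6² - 0.5 ≈ 5.369
  n=3: λ₃ = 9.045π²/2.6² - 0.5 ≈ 12.706
Since 1.005π²/2.6² ≈ 1.467 > 0.5, all λₙ > 0.
The n=1 mode decays slowest → dominates as t → ∞.
Asymptotic: v ~ c₁ sin(πx/2.6) e^{-λ₁t} with decay rate λ₁ ≈ 0.967.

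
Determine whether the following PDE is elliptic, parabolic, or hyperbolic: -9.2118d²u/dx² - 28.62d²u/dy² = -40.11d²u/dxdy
Rewriting in standard form: -9.2118d²u/dx² + 40.11d²u/dxdy - 28.62d²u/dy² = 0. Coefficients: A = -9.2118, B = 40.11, C = -28.62. B² - 4AC = 554.245236, which is positive, so the equation is hyperbolic.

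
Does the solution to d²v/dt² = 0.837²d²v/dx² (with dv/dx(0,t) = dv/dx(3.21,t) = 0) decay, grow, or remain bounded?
v oscillates about a mean that drifts linearly in t (generically unbounded; no decay). There is no damping, so the nonconstant modes persist as standing waves (energy conserved, no decay). But with Neumann conditions at both ends the constant mode has eigenvalue 0: the spatial mean M(t) of v satisfies M'' = 0, so M(t) = M(0) + M'(0)·t. Unless the initial velocity has zero mean (∫v_t(x,0)dx = 0), the solution grows linearly in t (unbounded, though not exponentially); if it does have zero mean, the solution stays bounded and simply oscillates.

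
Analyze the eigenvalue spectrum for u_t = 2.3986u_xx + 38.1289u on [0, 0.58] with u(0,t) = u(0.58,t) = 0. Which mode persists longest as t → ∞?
Eigenvalues: λₙ = 2.3986n²π²/0.58² - 38.1289.
First three modes:
  n=1: λ₁ = 2.3986π²/0.58² - 38.1289 ≈ 32.243
  n=2: λ₂ = 9.5944π²/0.58² - 38.1289 ≈ 243.36
  n=3: λ₃ = 21.5874π²/0.58² - 38.1289 ≈ 595.222
Since 2.3986π²/0.58² ≈ 70.372 > 38.1289, all λₙ > 0.
The n=1 mode decays slowest → dominates as t → ∞.
Asymptotic: u ~ c₁ sin(πx/0.58) e^{-λ₁t} with decay rate λ₁ ≈ 32.243.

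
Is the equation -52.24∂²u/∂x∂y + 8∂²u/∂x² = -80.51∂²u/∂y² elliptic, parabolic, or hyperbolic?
Rewriting in standard form: 8∂²u/∂x² - 52.24∂²u/∂x∂y + 80.51∂²u/∂y² = 0. Computing B² - 4AC with A = 8, B = -52.24, C = 80.51: discriminant = 152.6976 (positive). Answer: hyperbolic.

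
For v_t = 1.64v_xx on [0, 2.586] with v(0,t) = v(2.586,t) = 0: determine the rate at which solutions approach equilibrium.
Eigenvalues: λₙ = 1.64n²π²/2.586².
First three modes:
  n=1: λ₁ = 1.64π²/2.586² ≈ 2.42
  n=2: λ₂ = 6.56π²/2.586² ≈ 9.682 (4× faster decay)
  n=3: λ₃ = 14.76π²/2.586² ≈ 21.784 (9× faster decay)
As t → ∞, higher modes decay exponentially faster. The n=1 mode dominates: v ~ c₁ sin(πx/2.586) e^{-λ₁t}.
Decay rate: λ₁ = 1.64π²/2.586² ≈ 2.42.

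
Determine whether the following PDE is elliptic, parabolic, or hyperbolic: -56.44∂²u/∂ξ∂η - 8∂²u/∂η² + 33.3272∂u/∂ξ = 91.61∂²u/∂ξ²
Rewriting in standard form: -91.61∂²u/∂ξ² - 56.44∂²u/∂ξ∂η - 8∂²u/∂η² + 33.3272∂u/∂ξ = 0. Coefficients: A = -91.61, B = -56.44, C = -8. B² - 4AC = 253.9536, which is positive, so the equation is hyperbolic.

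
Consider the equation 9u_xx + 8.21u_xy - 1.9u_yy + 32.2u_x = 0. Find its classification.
Hyperbolic. (A = 9, B = 8.21, C = -1.9 gives B² - 4AC = 135.8041.)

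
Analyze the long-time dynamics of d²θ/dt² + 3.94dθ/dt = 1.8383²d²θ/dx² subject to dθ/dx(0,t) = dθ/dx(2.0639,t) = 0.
Long-time behavior: θ → constant (steady state). Damping (γ=3.94) dissipates the nonconstant modes; with Neumann BCs the spatial average obeys M''+γM'=0 and tends to a finite limit.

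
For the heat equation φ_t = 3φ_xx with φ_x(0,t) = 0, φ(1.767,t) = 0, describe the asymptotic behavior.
φ → 0. Heat escapes through the Dirichlet boundary.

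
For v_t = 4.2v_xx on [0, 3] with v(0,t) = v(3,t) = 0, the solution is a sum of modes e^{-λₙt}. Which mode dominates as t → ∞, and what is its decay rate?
Eigenvalues: λₙ = 4.2n²π²/3².
First three modes:
  n=1: λ₁ = 4.2π²/3² ≈ 4.606
  n=2: λ₂ = 16.8π²/3² ≈ 18.423 (4× faster decay)
  n=3: λ₃ = 37.8π²/3² ≈ 41.452 (9× faster decay)
As t → ∞, higher modes decay exponentially faster. The n=1 mode dominates: v ~ c₁ sin(πx/3) e^{-λ₁t}.
Decay rate: λ₁ = 4.2π²/3² ≈ 4.606.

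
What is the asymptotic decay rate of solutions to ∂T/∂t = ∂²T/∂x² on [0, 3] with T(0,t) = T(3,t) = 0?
Eigenvalues: λₙ = n²π²/3².
First three modes:
  n=1: λ₁ = π²/3² ≈ 1.097
  n=2: λ₂ = 4π²/3² ≈ 4.386 (4× faster decay)
  n=3: λ₃ = 9π²/3² ≈ 9.87 (9× faster decay)
As t → ∞, higher modes decay exponentially faster. The n=1 mode dominates: T ~ c₁ sin(πx/3) e^{-λ₁t}.
Decay rate: λ₁ = π²/3² ≈ 1.097.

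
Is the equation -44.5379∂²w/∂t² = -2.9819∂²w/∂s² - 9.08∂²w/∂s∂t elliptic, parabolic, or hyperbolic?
Rewriting in standard form: 2.9819∂²w/∂s² + 9.08∂²w/∂s∂t - 44.5379∂²w/∂t² = 0. Computing B² - 4AC with A = 2.9819, B = 9.08, C = -44.5379: discriminant = 613.67665604 (positive). Answer: hyperbolic.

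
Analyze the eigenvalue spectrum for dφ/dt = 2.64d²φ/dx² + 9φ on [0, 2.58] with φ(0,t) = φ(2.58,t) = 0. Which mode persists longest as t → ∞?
Eigenvalues: λₙ = 2.64n²π²/2.58² - 9.
First three modes:
  n=1: λ₁ = 2.64π²/2.58² - 9 ≈ -5.086
  n=2: λ₂ = 10.56π²/2.58² - 9 ≈ 6.658
  n=3: λ₃ = 23.76π²/2.58² - 9 ≈ 26.23
Since 2.64π²/2.58² ≈ 3.914 < 9, λ₁ < 0.
The n=1 mode grows fastest (−λₙ is largest for n=1) → dominates.
Asymptotic: φ ~ c₁ sin(πx/2.58) e^{5.086t} (exponential growth at rate −λ₁ ≈ 5.086).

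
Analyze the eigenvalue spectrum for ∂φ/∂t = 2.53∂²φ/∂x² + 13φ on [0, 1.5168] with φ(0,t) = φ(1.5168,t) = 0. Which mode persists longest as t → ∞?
Eigenvalues: λₙ = 2.53n²π²/1.5168² - 13.
First three modes:
  n=1: λ₁ = 2.53π²/1.5168² - 13 ≈ -2.147
  n=2: λ₂ = 10.12π²/1.5168² - 13 ≈ 30.413
  n=3: λ₃ = 22.77π²/1.5168² - 13 ≈ 84.68
Since 2.53π²/1.5168² ≈ 10.853 < 13, λ₁ < 0.
The n=1 mode grows fastest (−λₙ is largest for n=1) → dominates.
Asymptotic: φ ~ c₁ sin(πx/1.5168) e^{2.147t} (exponential growth at rate −λ₁ ≈ 2.147).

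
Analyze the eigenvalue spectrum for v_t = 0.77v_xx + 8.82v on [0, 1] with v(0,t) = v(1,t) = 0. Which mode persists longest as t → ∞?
Eigenvalues: λₙ = 0.77n²π²/1² - 8.82.
First three modes:
  n=1: λ₁ = 0.77π² - 8.82 ≈ -1.22
  n=2: λ₂ = 3.08π² - 8.82 ≈ 21.578
  n=3: λ₃ = 6.93π² - 8.82 ≈ 59.576
Since 0.77π² ≈ 7.6 < 8.82, λ₁ < 0.
The n=1 mode grows fastest (−λₙ is largest for n=1) → dominates.
Asymptotic: v ~ c₁ sin(πx/1) e^{1.22t} (exponential growth at rate −λ₁ ≈ 1.22).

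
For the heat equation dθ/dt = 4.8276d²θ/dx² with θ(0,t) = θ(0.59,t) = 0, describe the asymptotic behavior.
θ → 0. Heat diffuses out through both boundaries.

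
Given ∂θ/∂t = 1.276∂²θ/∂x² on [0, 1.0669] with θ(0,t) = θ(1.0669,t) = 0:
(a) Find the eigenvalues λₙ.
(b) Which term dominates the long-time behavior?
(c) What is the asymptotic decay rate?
Eigenvalues: λₙ = 1.276n²π²/1.0669².
First three modes:
  n=1: λ₁ = 1.276π²/1.0669² ≈ 11.064
  n=2: λ₂ = 5.104π²/1.0669² ≈ 44.255 (4× faster decay)
  n=3: λ₃ = 11.484π²/1.0669² ≈ 99.574 (9× faster decay)
As t → ∞, higher modes decay exponentially faster. The n=1 mode dominates: θ ~ c₁ sin(πx/1.0669) e^{-λ₁t}.
Decay rate: λ₁ = 1.276π²/1.0669² ≈ 11.064.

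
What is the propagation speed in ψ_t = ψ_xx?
Infinite. The heat equation is parabolic, not hyperbolic, so disturbances propagate instantly.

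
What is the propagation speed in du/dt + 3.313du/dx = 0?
Speed = 3.313. Information travels along x - 3.313t = const (rightward).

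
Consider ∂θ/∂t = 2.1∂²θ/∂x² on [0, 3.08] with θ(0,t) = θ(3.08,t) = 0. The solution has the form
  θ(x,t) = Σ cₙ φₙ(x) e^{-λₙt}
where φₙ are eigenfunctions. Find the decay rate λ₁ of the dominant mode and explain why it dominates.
Eigenvalues: λₙ = 2.1n²π²/3.08².
First three modes:
  n=1: λ₁ = 2.1π²/3.08² ≈ 2.185
  n=2: λ₂ = 8.4π²/3.08² ≈ 8.739 (4× faster decay)
  n=3: λ₃ = 18.9π²/3.08² ≈ 19.663 (9× faster decay)
As t → ∞, higher modes decay exponentially faster. The n=1 mode dominates: θ ~ c₁ sin(πx/3.08) e^{-λ₁t}.
Decay rate: λ₁ = 2.1π²/3.08² ≈ 2.185.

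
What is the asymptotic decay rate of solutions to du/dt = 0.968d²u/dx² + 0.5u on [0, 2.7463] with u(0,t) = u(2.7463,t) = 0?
Eigenvalues: λₙ = 0.968n²π²/2.7463² - 0.5.
First three modes:
  n=1: λ₁ = 0.968π²/2.7463² - 0.5 ≈ 0.767
  n=2: λ₂ = 3.872π²/2.7463² - 0.5 ≈ 4.567
  n=3: λ₃ = 8.712π²/2.7463² - 0.5 ≈ 10.9
Since 0.968π²/2.7463² ≈ 1.267 > 0.5, all λₙ > 0.
The n=1 mode decays slowest → dominates as t → ∞.
Asymptotic: u ~ c₁ sin(πx/2.7463) e^{-λ₁t} with decay rate λ₁ ≈ 0.767.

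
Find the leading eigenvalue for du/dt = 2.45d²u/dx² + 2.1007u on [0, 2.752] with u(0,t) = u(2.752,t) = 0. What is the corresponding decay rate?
Eigenvalues: λₙ = 2.45n²π²/2.752² - 2.1007.
First three modes:
  n=1: λ₁ = 2.45π²/2.752² - 2.1007 ≈ 1.092
  n=2: λ₂ = 9.8π²/2.752² - 2.1007 ≈ 10.67
  n=3: λ₃ = 22.05π²/2.752² - 2.1007 ≈ 26.634
Since 2.45π²/2.752² ≈ 3.193 > 2.1007, all λₙ > 0.
The n=1 mode decays slowest → dominates as t → ∞.
Asymptotic: u ~ c₁ sin(πx/2.752) e^{-λ₁t} with decay rate λ₁ ≈ 1.092.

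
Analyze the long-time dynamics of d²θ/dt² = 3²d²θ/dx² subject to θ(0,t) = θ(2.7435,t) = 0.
Long-time behavior: θ oscillates (no decay). Energy is conserved; the solution oscillates indefinitely as standing waves.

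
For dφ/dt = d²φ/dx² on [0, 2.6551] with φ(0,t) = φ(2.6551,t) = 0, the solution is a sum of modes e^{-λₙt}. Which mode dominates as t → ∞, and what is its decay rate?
Eigenvalues: λₙ = n²π²/2.6551².
First three modes:
  n=1: λ₁ = π²/2.6551² ≈ 1.4
  n=2: λ₂ = 4π²/2.6551² ≈ 5.6 (4× faster decay)
  n=3: λ₃ = 9π²/2.6551² ≈ 12.6 (9× faster decay)
As t → ∞, higher modes decay exponentially faster. The n=1 mode dominates: φ ~ c₁ sin(πx/2.6551) e^{-λ₁t}.
Decay rate: λ₁ = π²/2.6551² ≈ 1.4.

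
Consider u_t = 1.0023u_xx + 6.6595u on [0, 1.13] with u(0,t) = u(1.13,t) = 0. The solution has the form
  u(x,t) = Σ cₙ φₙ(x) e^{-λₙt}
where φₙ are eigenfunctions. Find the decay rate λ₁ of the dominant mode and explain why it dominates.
Eigenvalues: λₙ = 1.0023n²π²/1.13² - 6.6595.
First three modes:
  n=1: λ₁ = 1.0023π²/1.13² - 6.6595 ≈ 1.088
  n=2: λ₂ = 4.0092π²/1.13² - 6.6595 ≈ 24.329
  n=3: λ₃ = 9.0207π²/1.13² - 6.6595 ≈ 63.065
Since 1.0023π²/1.13² ≈ 7.747 > 6.6595, all λₙ > 0.
The n=1 mode decays slowest → dominates as t → ∞.
Asymptotic: u ~ c₁ sin(πx/1.13) e^{-λ₁t} with decay rate λ₁ ≈ 1.088.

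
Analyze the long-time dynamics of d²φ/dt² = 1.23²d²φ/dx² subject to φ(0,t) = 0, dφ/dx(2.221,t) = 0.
Long-time behavior: φ oscillates (no decay). Energy is conserved; the solution oscillates indefinitely as standing waves.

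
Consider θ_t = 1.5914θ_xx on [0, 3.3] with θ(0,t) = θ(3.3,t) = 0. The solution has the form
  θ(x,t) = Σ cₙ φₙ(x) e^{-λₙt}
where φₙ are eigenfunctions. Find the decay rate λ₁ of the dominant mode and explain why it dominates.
Eigenvalues: λₙ = 1.5914n²π²/3.3².
First three modes:
  n=1: λ₁ = 1.5914π²/3.3² ≈ 1.442
  n=2: λ₂ = 6.3656π²/3.3² ≈ 5.769 (4× faster decay)
  n=3: λ₃ = 14.3226π²/3.3² ≈ 12.981 (9× faster decay)
As t → ∞, higher modes decay exponentially faster. The n=1 mode dominates: θ ~ c₁ sin(πx/3.3) e^{-λ₁t}.
Decay rate: λ₁ = 1.5914π²/3.3² ≈ 1.442.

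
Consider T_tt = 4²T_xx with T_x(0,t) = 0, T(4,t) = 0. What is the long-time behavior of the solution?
As t → ∞, T oscillates (no decay). Energy is conserved; the solution oscillates indefinitely as standing waves.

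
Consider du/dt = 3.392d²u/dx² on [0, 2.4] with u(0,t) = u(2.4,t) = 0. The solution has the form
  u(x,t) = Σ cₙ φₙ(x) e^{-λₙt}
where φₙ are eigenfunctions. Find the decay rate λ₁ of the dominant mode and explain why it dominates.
Eigenvalues: λₙ = 3.392n²π²/2.4².
First three modes:
  n=1: λ₁ = 3.392π²/2.4² ≈ 5.812
  n=2: λ₂ = 13.568π²/2.4² ≈ 23.248 (4× faster decay)
  n=3: λ₃ = 30.528π²/2.4² ≈ 52.309 (9× faster decay)
As t → ∞, higher modes decay exponentially faster. The n=1 mode dominates: u ~ c₁ sin(πx/2.4) e^{-λ₁t}.
Decay rate: λ₁ = 3.392π²/2.4² ≈ 5.812.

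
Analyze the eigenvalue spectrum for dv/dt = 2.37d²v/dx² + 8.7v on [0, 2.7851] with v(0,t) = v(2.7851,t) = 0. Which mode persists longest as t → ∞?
Eigenvalues: λₙ = 2.37n²π²/2.7851² - 8.7.
First three modes:
  n=1: λ₁ = 2.37π²/2.7851² - 8.7 ≈ -5.684
  n=2: λ₂ = 9.48π²/2.7851² - 8.7 ≈ 3.362
  n=3: λ₃ = 21.33π²/2.7851² - 8.7 ≈ 18.44
Since 2.37π²/2.7851² ≈ 3.016 < 8.7, λ₁ < 0.
The n=1 mode grows fastest (−λₙ is largest for n=1) → dominates.
Asymptotic: v ~ c₁ sin(πx/2.7851) e^{5.684t} (exponential growth at rate −λ₁ ≈ 5.684).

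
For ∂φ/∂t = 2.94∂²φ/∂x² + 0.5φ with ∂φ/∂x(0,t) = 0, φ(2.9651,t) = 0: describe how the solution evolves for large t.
φ → 0. Diffusion dominates reaction (r=0.5 < κπ²/(4L²)≈0.83); solution decays.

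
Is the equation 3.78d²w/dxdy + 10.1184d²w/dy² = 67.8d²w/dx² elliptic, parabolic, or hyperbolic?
Rewriting in standard form: -67.8d²w/dx² + 3.78d²w/dxdy + 10.1184d²w/dy² = 0. Computing B² - 4AC with A = -67.8, B = 3.78, C = 10.1184: discriminant = 2758.39848 (positive). Answer: hyperbolic.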